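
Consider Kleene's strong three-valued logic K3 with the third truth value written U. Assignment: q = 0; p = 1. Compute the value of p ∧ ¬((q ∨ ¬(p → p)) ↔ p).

p → p = 1 → 1 = 1
¬(p → p) = ¬1 = 0
q ∨ ¬(p → p) = 0 ∨ 0 = 0
(q ∨ ¬(p → p)) ↔ p = 0 ↔ 1 = 0
¬((q ∨ ¬(p → p)) ↔ p) = ¬0 = 1
p ∧ ¬((q ∨ ¬(p → p)) ↔ p) = 1 ∧ 1 = 1

1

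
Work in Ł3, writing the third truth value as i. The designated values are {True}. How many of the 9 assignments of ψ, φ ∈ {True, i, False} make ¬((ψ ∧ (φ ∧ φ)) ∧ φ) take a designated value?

Of the 9 assignments, 5 give a value in {True}.

5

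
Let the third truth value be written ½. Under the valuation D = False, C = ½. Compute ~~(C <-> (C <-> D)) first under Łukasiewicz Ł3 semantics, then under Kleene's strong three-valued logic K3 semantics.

True; ½

In Łukasiewicz Ł3: C <-> D = ½ <-> False = ½  [1 − |½−0|]
C <-> (C <-> D) = ½ <-> ½ = True
~(C <-> (C <-> D)) = ~True = False
~~(C <-> (C <-> D)) = ~False = True
In Kleene's strong three-valued logic K3: C <-> D = ½ <-> False = ½
C <-> (C <-> D) = ½ <-> ½ = ½
~(C <-> (C <-> D)) = ~½ = ½
~~(C <-> (C <-> D)) = ~½ = ½
They differ because Łukasiewicz Ł3 and Kleene's strong three-valued logic K3 treat ½ differently under implication.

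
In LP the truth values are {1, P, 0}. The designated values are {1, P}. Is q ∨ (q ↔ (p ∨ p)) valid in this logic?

Countermodel: q=0, p=1 gives 0, which is not designated.

No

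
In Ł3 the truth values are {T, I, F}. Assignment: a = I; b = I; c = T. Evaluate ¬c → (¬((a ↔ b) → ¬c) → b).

¬c = ¬T = F
a ↔ b = I ↔ I = T
¬c = ¬T = F
(a ↔ b) → ¬c = T → F = F
¬((a ↔ b) → ¬c) = ¬F = T
¬((a ↔ b) → ¬c) → b = T → I = I
¬c → (¬((a ↔ b) → ¬c) → b) = F → I = T

T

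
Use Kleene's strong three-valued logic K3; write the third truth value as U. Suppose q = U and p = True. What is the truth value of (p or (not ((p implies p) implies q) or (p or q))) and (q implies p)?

p implies p = True implies True = True
(p implies p) implies q = True implies U = U  [not True or U]
not ((p implies p) implies q) = not U = U
p or q = True or U = True
not ((p implies p) implies q) or (p or q) = U or True = True
p or (not ((p implies p) implies q) or (p or q)) = True or True = True
q implies p = U implies True = True
(p or (not ((p implies p) implies q) or (p or q))) and (q implies p) = True and True = True

True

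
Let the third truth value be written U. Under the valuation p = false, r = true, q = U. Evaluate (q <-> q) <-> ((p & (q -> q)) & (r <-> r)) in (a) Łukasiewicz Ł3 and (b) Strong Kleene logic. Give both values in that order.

In Łukasiewicz Ł3: q <-> q = U <-> U = true  [1 − |½−½|]
q -> q = U -> U = true
p & (q -> q) = false & true = false
r <-> r = true <-> true = true
(p & (q -> q)) & (r <-> r) = false & true = false
(q <-> q) <-> ((p & (q -> q)) & (r <-> r)) = true <-> false = false
In Strong Kleene logic: q <-> q = U <-> U = U
q -> q = U -> U = U  [~U | U]
p & (q -> q) = false & U = false
r <-> r = true <-> true = true
(p & (q -> q)) & (r <-> r) = false & true = false
(q <-> q) <-> ((p & (q -> q)) & (r <-> r)) = U <-> false = U
They differ because Łukasiewicz Ł3 and Strong Kleene logic treat U differently under implication.

false; U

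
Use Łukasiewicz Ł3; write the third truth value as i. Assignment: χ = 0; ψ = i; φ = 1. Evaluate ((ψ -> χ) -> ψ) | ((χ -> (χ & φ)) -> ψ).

ψ -> χ = i -> 0 = i  [min(1, 1−½+0)]
(ψ -> χ) -> ψ = i -> i = 1
χ & φ = 0 & 1 = 0
χ -> (χ & φ) = 0 -> 0 = 1
(χ -> (χ & φ)) -> ψ = 1 -> i = i
((ψ -> χ) -> ψ) | ((χ -> (χ & φ)) -> ψ) = 1 | i = 1

1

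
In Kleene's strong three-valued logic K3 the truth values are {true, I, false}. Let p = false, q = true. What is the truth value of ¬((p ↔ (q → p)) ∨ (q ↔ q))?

q → p = true → false = false
p ↔ (q → p) = false ↔ false = true
q ↔ q = true ↔ true = true
(p ↔ (q → p)) ∨ (q ↔ q) = true ∨ true = true
¬((p ↔ (q → p)) ∨ (q ↔ q)) = ¬true = false

false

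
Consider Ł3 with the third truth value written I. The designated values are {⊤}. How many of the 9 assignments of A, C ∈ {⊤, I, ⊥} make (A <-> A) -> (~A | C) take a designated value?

5

Of the 9 assignments, 5 give a value in {⊤}.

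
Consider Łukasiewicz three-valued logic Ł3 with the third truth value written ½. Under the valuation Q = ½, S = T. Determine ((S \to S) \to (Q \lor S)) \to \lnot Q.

½

S \to S = T \to T = T
Q \lor S = ½ \lor T = T
(S \to S) \to (Q \lor S) = T \to T = T
\lnot Q = \lnot ½ = ½
((S \to S) \to (Q \lor S)) \to \lnot Q = T \to ½ = ½  [min(1, 1−1+½)]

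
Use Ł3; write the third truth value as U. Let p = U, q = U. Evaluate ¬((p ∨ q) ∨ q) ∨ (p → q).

p ∨ q = U ∨ U = U
(p ∨ q) ∨ q = U ∨ U = U
¬((p ∨ q) ∨ q) = ¬U = U
p → q = U → U = T  [min(1, 1−½+½)]
¬((p ∨ q) ∨ q) ∨ (p → q) = U ∨ T = T

T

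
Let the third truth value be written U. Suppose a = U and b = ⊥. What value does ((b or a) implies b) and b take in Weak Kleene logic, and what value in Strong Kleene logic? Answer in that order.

U; ⊥

In Weak Kleene logic: b or a = ⊥ or U = U
(b or a) implies b = U implies ⊥ = U  [any arg is the third value ⇒ result is the third value]
((b or a) implies b) and b = U and ⊥ = U
In Strong Kleene logic: b or a = ⊥ or U = U
(b or a) implies b = U implies ⊥ = U  [not U or ⊥]
((b or a) implies b) and b = U and ⊥ = ⊥
They differ because Weak Kleene logic and Strong Kleene logic treat U differently under the binary connectives.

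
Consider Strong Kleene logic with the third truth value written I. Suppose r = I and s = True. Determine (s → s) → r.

I

s → s = True → True = True
(s → s) → r = True → I = I  [¬True ∨ I]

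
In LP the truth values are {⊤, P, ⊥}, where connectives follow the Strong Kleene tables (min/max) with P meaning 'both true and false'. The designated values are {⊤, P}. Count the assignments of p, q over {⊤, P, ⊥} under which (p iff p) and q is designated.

Of the 9 assignments, 6 give a value in {⊤, P}.

6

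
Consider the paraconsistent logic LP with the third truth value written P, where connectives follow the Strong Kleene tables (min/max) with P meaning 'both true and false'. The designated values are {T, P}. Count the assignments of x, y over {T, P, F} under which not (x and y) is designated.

Of the 9 assignments, 8 give a value in {T, P}.

8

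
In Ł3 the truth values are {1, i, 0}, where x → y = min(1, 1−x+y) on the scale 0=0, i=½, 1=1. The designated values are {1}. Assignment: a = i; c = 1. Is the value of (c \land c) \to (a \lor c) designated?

c \land c = 1 \land 1 = 1
a \lor c = i \lor 1 = 1
(c \land c) \to (a \lor c) = 1 \to 1 = 1
1 ∈ {1}.

Yes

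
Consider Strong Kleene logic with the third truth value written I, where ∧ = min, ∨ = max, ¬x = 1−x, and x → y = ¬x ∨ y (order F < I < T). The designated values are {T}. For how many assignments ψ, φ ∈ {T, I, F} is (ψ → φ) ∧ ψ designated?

Designated under: (ψ=T, φ=T).

1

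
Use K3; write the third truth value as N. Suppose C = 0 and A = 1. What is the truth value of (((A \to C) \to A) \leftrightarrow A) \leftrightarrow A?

1

A \to C = 1 \to 0 = 0
(A \to C) \to A = 0 \to 1 = 1
((A \to C) \to A) \leftrightarrow A = 1 \leftrightarrow 1 = 1
(((A \to C) \to A) \leftrightarrow A) \leftrightarrow A = 1 \leftrightarrow 1 = 1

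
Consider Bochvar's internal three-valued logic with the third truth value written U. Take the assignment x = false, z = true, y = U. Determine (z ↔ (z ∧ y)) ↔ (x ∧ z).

U

z ∧ y = true ∧ U = U
z ↔ (z ∧ y) = true ↔ U = U
x ∧ z = false ∧ true = false
(z ↔ (z ∧ y)) ↔ (x ∧ z) = U ↔ false = U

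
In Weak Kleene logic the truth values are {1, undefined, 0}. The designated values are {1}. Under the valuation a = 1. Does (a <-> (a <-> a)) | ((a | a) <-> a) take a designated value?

a <-> a = 1 <-> 1 = 1
a <-> (a <-> a) = 1 <-> 1 = 1
a | a = 1 | 1 = 1
(a | a) <-> a = 1 <-> 1 = 1
(a <-> (a <-> a)) | ((a | a) <-> a) = 1 | 1 = 1
1 ∈ {1}.

Yes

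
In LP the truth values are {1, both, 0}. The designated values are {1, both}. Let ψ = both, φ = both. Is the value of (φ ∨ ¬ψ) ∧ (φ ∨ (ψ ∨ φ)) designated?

¬ψ = ¬both = both
φ ∨ ¬ψ = both ∨ both = both
ψ ∨ φ = both ∨ both = both
φ ∨ (ψ ∨ φ) = both ∨ both = both
(φ ∨ ¬ψ) ∧ (φ ∨ (ψ ∨ φ)) = both ∧ both = both
both ∈ {1, both}.

Yes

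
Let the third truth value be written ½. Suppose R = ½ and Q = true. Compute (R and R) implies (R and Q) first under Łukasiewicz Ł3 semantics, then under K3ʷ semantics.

true; ½

In Łukasiewicz Ł3: R and R = ½ and ½ = ½
R and Q = ½ and true = ½
(R and R) implies (R and Q) = ½ implies ½ = true  [min(1, 1−½+½)]
In K3ʷ: R and R = ½ and ½ = ½
R and Q = ½ and true = ½
(R and R) implies (R and Q) = ½ implies ½ = ½  [any arg is the third value ⇒ result is the third value]
They differ because Łukasiewicz Ł3 and K3ʷ treat ½ differently under the binary connectives.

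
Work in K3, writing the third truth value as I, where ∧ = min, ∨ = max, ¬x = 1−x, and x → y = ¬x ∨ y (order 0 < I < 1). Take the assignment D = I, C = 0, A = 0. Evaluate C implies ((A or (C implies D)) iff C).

1

C implies D = 0 implies I = 1
A or (C implies D) = 0 or 1 = 1
(A or (C implies D)) iff C = 1 iff 0 = 0
C implies ((A or (C implies D)) iff C) = 0 implies 0 = 1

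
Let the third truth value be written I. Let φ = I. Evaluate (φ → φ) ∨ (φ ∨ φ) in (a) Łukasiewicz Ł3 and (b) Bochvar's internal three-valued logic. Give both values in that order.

In Łukasiewicz Ł3: φ → φ = I → I = T  [min(1, 1−½+½)]
φ ∨ φ = I ∨ I = I
(φ → φ) ∨ (φ ∨ φ) = T ∨ I = T
In Bochvar's internal three-valued logic: φ → φ = I → I = I
φ ∨ φ = I ∨ I = I
(φ → φ) ∨ (φ ∨ φ) = I ∨ I = I
They differ because Łukasiewicz Ł3 and Bochvar's internal three-valued logic treat I differently under the binary connectives.

T; I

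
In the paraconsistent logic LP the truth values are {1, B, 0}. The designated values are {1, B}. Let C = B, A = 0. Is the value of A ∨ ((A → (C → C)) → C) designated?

Yes

C → C = B → B = B  [¬B ∨ B]
A → (C → C) = 0 → B = 1
(A → (C → C)) → C = 1 → B = B
A ∨ ((A → (C → C)) → C) = 0 ∨ B = B
B ∈ {1, B}.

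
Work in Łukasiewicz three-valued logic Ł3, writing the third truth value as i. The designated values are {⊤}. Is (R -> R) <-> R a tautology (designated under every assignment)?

Countermodel: R=i gives i, which is not designated.

No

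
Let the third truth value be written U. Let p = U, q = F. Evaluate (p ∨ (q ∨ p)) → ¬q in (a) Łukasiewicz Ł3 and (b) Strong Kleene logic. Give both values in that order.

In Łukasiewicz Ł3: q ∨ p = F ∨ U = U
p ∨ (q ∨ p) = U ∨ U = U
¬q = ¬F = T
(p ∨ (q ∨ p)) → ¬q = U → T = T  [min(1, 1−½+1)]
In Strong Kleene logic: q ∨ p = F ∨ U = U
p ∨ (q ∨ p) = U ∨ U = U
¬q = ¬F = T
(p ∨ (q ∨ p)) → ¬q = U → T = T

T; T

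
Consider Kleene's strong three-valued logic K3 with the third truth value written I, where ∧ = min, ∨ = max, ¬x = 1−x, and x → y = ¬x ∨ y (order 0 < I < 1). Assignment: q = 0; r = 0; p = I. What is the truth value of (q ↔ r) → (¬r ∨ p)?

q ↔ r = 0 ↔ 0 = 1
¬r = ¬0 = 1
¬r ∨ p = 1 ∨ I = 1
(q ↔ r) → (¬r ∨ p) = 1 → 1 = 1

1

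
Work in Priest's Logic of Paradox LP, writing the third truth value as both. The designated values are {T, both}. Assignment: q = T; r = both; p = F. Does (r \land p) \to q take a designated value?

Yes

r \land p = both \land F = F
(r \land p) \to q = F \to T = T
T ∈ {T, both}.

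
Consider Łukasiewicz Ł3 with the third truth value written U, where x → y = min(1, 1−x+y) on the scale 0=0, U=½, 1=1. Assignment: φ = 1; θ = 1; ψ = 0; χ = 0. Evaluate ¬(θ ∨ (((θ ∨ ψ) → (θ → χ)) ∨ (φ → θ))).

0

θ ∨ ψ = 1 ∨ 0 = 1
θ → χ = 1 → 0 = 0
(θ ∨ ψ) → (θ → χ) = 1 → 0 = 0
φ → θ = 1 → 1 = 1
((θ ∨ ψ) → (θ → χ)) ∨ (φ → θ) = 0 ∨ 1 = 1
θ ∨ (((θ ∨ ψ) → (θ → χ)) ∨ (φ → θ)) = 1 ∨ 1 = 1
¬(θ ∨ (((θ ∨ ψ) → (θ → χ)) ∨ (φ → θ))) = ¬1 = 0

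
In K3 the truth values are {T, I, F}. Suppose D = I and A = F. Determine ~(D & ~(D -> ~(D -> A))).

I

D -> A = I -> F = I  [~I | F]
~(D -> A) = ~I = I
D -> ~(D -> A) = I -> I = I
~(D -> ~(D -> A)) = ~I = I
D & ~(D -> ~(D -> A)) = I & I = I
~(D & ~(D -> ~(D -> A))) = ~I = I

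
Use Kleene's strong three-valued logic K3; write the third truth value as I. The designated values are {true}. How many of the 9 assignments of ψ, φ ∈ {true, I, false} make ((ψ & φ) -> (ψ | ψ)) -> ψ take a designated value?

3

Designated under: (ψ=true, φ=true); (ψ=true, φ=I); (ψ=true, φ=false).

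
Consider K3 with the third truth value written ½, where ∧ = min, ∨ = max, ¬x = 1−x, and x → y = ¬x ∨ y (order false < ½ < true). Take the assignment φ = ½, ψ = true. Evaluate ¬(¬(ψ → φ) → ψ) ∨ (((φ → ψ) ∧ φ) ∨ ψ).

true

ψ → φ = true → ½ = ½  [¬true ∨ ½]
¬(ψ → φ) = ¬½ = ½
¬(ψ → φ) → ψ = ½ → true = true
¬(¬(ψ → φ) → ψ) = ¬true = false
φ → ψ = ½ → true = true
(φ → ψ) ∧ φ = true ∧ ½ = ½
((φ → ψ) ∧ φ) ∨ ψ = ½ ∨ true = true
¬(¬(ψ → φ) → ψ) ∨ (((φ → ψ) ∧ φ) ∨ ψ) = false ∨ true = true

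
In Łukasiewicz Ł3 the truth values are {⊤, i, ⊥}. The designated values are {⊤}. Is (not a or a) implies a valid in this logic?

Countermodel: a=⊥ gives ⊥, which is not designated.

No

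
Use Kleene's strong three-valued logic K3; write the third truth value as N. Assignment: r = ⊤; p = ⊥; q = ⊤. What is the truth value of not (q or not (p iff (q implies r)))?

⊥

q implies r = ⊤ implies ⊤ = ⊤
p iff (q implies r) = ⊥ iff ⊤ = ⊥
not (p iff (q implies r)) = not ⊥ = ⊤
q or not (p iff (q implies r)) = ⊤ or ⊤ = ⊤
not (q or not (p iff (q implies r))) = not ⊤ = ⊥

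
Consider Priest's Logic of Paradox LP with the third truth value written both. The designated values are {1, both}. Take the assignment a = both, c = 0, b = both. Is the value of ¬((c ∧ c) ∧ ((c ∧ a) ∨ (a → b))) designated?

c ∧ c = 0 ∧ 0 = 0
c ∧ a = 0 ∧ both = 0
a → b = both → both = both  [¬both ∨ both]
(c ∧ a) ∨ (a → b) = 0 ∨ both = both
(c ∧ c) ∧ ((c ∧ a) ∨ (a → b)) = 0 ∧ both = 0
¬((c ∧ c) ∧ ((c ∧ a) ∨ (a → b))) = ¬0 = 1
1 ∈ {1, both}.

Yes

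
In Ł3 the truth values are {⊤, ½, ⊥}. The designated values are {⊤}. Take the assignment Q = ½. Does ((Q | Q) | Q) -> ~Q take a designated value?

Q | Q = ½ | ½ = ½
(Q | Q) | Q = ½ | ½ = ½
~Q = ~½ = ½
((Q | Q) | Q) -> ~Q = ½ -> ½ = ⊤  [min(1, 1−½+½)]
⊤ ∈ {⊤}.

Yes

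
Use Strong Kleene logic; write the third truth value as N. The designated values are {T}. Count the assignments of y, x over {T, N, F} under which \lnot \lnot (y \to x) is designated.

Of the 9 assignments, 5 give a value in {T}.

5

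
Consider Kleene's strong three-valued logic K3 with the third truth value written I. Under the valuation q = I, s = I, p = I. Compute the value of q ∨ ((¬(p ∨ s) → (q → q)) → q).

I

p ∨ s = I ∨ I = I
¬(p ∨ s) = ¬I = I
q → q = I → I = I
¬(p ∨ s) → (q → q) = I → I = I
(¬(p ∨ s) → (q → q)) → q = I → I = I
q ∨ ((¬(p ∨ s) → (q → q)) → q) = I ∨ I = I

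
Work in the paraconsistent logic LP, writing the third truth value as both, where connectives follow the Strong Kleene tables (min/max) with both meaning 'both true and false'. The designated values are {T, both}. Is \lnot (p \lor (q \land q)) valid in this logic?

No

Countermodel: p=T, q=T gives F, which is not designated.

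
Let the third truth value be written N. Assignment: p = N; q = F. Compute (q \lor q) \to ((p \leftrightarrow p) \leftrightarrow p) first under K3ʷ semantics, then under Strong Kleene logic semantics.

In K3ʷ: q \lor q = F \lor F = F
p \leftrightarrow p = N \leftrightarrow N = N
(p \leftrightarrow p) \leftrightarrow p = N \leftrightarrow N = N
(q \lor q) \to ((p \leftrightarrow p) \leftrightarrow p) = F \to N = N  [any arg is the third value ⇒ result is the third value]
In Strong Kleene logic: q \lor q = F \lor F = F
p \leftrightarrow p = N \leftrightarrow N = N
(p \leftrightarrow p) \leftrightarrow p = N \leftrightarrow N = N
(q \lor q) \to ((p \leftrightarrow p) \leftrightarrow p) = F \to N = T
They differ because K3ʷ and Strong Kleene logic treat N differently under the binary connectives.

N; T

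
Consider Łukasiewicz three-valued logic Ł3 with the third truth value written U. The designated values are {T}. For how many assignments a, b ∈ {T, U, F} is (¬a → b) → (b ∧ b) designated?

Of the 9 assignments, 5 give a value in {T}.

5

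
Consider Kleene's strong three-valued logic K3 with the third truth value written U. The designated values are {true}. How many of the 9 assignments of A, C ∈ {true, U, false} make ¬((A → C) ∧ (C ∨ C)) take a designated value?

3

Designated under: (A=true, C=false); (A=U, C=false); (A=false, C=false).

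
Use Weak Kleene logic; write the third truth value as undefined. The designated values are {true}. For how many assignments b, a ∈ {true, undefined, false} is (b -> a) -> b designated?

2

Designated under: (b=true, a=true); (b=true, a=false).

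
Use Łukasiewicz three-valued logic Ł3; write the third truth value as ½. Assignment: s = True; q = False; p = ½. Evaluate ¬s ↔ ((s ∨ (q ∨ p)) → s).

¬s = ¬True = False
q ∨ p = False ∨ ½ = ½
s ∨ (q ∨ p) = True ∨ ½ = True
(s ∨ (q ∨ p)) → s = True → True = True
¬s ↔ ((s ∨ (q ∨ p)) → s) = False ↔ True = False

False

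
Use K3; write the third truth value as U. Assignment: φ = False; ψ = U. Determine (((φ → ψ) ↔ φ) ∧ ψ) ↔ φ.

φ → ψ = False → U = True
(φ → ψ) ↔ φ = True ↔ False = False
((φ → ψ) ↔ φ) ∧ ψ = False ∧ U = False
(((φ → ψ) ↔ φ) ∧ ψ) ↔ φ = False ↔ False = True

True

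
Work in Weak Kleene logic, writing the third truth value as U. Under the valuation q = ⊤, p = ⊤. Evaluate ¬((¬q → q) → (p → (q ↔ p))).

¬q = ¬⊤ = ⊥
¬q → q = ⊥ → ⊤ = ⊤
q ↔ p = ⊤ ↔ ⊤ = ⊤
p → (q ↔ p) = ⊤ → ⊤ = ⊤
(¬q → q) → (p → (q ↔ p)) = ⊤ → ⊤ = ⊤
¬((¬q → q) → (p → (q ↔ p))) = ¬⊤ = ⊥

⊥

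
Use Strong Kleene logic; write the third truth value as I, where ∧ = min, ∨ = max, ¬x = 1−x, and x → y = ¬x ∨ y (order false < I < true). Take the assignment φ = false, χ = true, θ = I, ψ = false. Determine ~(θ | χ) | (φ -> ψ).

θ | χ = I | true = true
~(θ | χ) = ~true = false
φ -> ψ = false -> false = true
~(θ | χ) | (φ -> ψ) = false | true = true

true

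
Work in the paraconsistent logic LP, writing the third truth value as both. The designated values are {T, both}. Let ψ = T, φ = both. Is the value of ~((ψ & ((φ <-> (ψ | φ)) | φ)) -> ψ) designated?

ψ | φ = T | both = T
φ <-> (ψ | φ) = both <-> T = both
(φ <-> (ψ | φ)) | φ = both | both = both
ψ & ((φ <-> (ψ | φ)) | φ) = T & both = both
(ψ & ((φ <-> (ψ | φ)) | φ)) -> ψ = both -> T = T  [~both | T]
~((ψ & ((φ <-> (ψ | φ)) | φ)) -> ψ) = ~T = F
F ∉ {T, both}.

No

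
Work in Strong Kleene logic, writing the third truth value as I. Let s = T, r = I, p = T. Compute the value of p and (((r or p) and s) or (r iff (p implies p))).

r or p = I or T = T
(r or p) and s = T and T = T
p implies p = T implies T = T
r iff (p implies p) = I iff T = I
((r or p) and s) or (r iff (p implies p)) = T or I = T
p and (((r or p) and s) or (r iff (p implies p))) = T and T = T

T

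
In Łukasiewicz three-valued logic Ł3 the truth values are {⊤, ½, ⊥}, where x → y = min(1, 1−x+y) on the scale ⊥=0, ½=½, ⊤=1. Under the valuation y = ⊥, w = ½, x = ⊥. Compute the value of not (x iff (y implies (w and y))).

⊤

w and y = ½ and ⊥ = ⊥
y implies (w and y) = ⊥ implies ⊥ = ⊤
x iff (y implies (w and y)) = ⊥ iff ⊤ = ⊥
not (x iff (y implies (w and y))) = not ⊥ = ⊤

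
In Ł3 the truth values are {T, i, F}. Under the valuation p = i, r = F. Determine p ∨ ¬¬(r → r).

T

r → r = F → F = T
¬(r → r) = ¬T = F
¬¬(r → r) = ¬F = T
p ∨ ¬¬(r → r) = i ∨ T = T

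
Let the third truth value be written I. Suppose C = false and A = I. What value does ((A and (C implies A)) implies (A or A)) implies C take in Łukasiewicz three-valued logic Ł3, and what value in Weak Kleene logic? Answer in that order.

In Łukasiewicz three-valued logic Ł3: C implies A = false implies I = true  [min(1, 1−0+½)]
A and (C implies A) = I and true = I
A or A = I or I = I
(A and (C implies A)) implies (A or A) = I implies I = true
((A and (C implies A)) implies (A or A)) implies C = true implies false = false
In Weak Kleene logic: C implies A = false implies I = I  [any arg is the third value ⇒ result is the third value]
A and (C implies A) = I and I = I
A or A = I or I = I
(A and (C implies A)) implies (A or A) = I implies I = I
((A and (C implies A)) implies (A or A)) implies C = I implies false = I
They differ because Łukasiewicz three-valued logic Ł3 and Weak Kleene logic treat I differently under the binary connectives.

false; I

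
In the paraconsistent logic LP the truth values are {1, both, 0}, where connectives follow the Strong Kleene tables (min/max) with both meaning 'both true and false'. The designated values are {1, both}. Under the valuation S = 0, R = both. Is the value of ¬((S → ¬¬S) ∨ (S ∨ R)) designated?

¬S = ¬0 = 1
¬¬S = ¬1 = 0
S → ¬¬S = 0 → 0 = 1
S ∨ R = 0 ∨ both = both
(S → ¬¬S) ∨ (S ∨ R) = 1 ∨ both = 1
¬((S → ¬¬S) ∨ (S ∨ R)) = ¬1 = 0
0 ∉ {1, both}.

No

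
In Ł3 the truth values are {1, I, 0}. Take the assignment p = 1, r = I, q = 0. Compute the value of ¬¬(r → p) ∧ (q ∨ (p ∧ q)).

r → p = I → 1 = 1
¬(r → p) = ¬1 = 0
¬¬(r → p) = ¬0 = 1
p ∧ q = 1 ∧ 0 = 0
q ∨ (p ∧ q) = 0 ∨ 0 = 0
¬¬(r → p) ∧ (q ∨ (p ∧ q)) = 1 ∧ 0 = 0

0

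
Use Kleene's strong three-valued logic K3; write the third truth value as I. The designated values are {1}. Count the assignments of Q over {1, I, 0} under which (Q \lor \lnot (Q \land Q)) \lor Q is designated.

2

Q=1: 1 ✓
Q=I: I ·
Q=0: 1 ✓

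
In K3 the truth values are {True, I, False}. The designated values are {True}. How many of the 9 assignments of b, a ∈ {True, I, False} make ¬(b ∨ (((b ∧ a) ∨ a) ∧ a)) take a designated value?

1

Designated under: (b=False, a=False).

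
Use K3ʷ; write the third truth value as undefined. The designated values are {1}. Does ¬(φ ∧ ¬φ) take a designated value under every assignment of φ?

Countermodel: φ=undefined gives undefined, which is not designated.

No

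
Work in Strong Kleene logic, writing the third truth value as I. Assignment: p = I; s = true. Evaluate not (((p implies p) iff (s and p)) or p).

p implies p = I implies I = I  [not I or I]
s and p = true and I = I
(p implies p) iff (s and p) = I iff I = I
((p implies p) iff (s and p)) or p = I or I = I
not (((p implies p) iff (s and p)) or p) = not I = I

I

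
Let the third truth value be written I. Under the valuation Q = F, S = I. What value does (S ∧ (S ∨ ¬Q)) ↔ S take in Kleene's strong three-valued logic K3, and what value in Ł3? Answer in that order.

I; T

In Kleene's strong three-valued logic K3: ¬Q = ¬F = T
S ∨ ¬Q = I ∨ T = T
S ∧ (S ∨ ¬Q) = I ∧ T = I
(S ∧ (S ∨ ¬Q)) ↔ S = I ↔ I = I
In Ł3: ¬Q = ¬F = T
S ∨ ¬Q = I ∨ T = T
S ∧ (S ∨ ¬Q) = I ∧ T = I
(S ∧ (S ∨ ¬Q)) ↔ S = I ↔ I = T
They differ because Kleene's strong three-valued logic K3 and Ł3 treat I differently under implication.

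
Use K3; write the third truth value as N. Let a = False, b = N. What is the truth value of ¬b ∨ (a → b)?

True

¬b = ¬N = N
a → b = False → N = True  [¬False ∨ N]
¬b ∨ (a → b) = N ∨ True = True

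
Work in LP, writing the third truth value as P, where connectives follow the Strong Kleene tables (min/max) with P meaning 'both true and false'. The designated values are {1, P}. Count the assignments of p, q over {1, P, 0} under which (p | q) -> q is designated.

8

Of the 9 assignments, 8 give a value in {1, P}.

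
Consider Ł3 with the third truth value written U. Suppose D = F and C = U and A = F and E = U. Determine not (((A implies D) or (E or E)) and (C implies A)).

U

A implies D = F implies F = T
E or E = U or U = U
(A implies D) or (E or E) = T or U = T
C implies A = U implies F = U  [min(1, 1−½+0)]
((A implies D) or (E or E)) and (C implies A) = T and U = U
not (((A implies D) or (E or E)) and (C implies A)) = not U = U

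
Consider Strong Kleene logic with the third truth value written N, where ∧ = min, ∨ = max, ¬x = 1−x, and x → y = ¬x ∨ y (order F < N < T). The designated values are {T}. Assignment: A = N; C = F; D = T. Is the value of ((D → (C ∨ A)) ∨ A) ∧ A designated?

No

C ∨ A = F ∨ N = N
D → (C ∨ A) = T → N = N  [¬T ∨ N]
(D → (C ∨ A)) ∨ A = N ∨ N = N
((D → (C ∨ A)) ∨ A) ∧ A = N ∧ N = N
N ∉ {T}.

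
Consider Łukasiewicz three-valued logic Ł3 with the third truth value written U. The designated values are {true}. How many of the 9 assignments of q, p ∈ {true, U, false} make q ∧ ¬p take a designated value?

Designated under: (q=true, p=false).

1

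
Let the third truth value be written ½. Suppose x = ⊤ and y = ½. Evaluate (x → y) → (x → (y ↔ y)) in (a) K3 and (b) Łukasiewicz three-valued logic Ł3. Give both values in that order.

½; ⊤

In K3: x → y = ⊤ → ½ = ½  [¬⊤ ∨ ½]
y ↔ y = ½ ↔ ½ = ½
x → (y ↔ y) = ⊤ → ½ = ½
(x → y) → (x → (y ↔ y)) = ½ → ½ = ½
In Łukasiewicz three-valued logic Ł3: x → y = ⊤ → ½ = ½  [min(1, 1−1+½)]
y ↔ y = ½ ↔ ½ = ⊤
x → (y ↔ y) = ⊤ → ⊤ = ⊤
(x → y) → (x → (y ↔ y)) = ½ → ⊤ = ⊤
They differ because K3 and Łukasiewicz three-valued logic Ł3 treat ½ differently under implication.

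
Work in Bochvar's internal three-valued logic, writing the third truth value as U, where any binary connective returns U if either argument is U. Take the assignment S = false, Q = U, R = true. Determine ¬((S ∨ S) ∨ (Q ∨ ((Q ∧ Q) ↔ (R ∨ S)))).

U

S ∨ S = false ∨ false = false
Q ∧ Q = U ∧ U = U
R ∨ S = true ∨ false = true
(Q ∧ Q) ↔ (R ∨ S) = U ↔ true = U
Q ∨ ((Q ∧ Q) ↔ (R ∨ S)) = U ∨ U = U
(S ∨ S) ∨ (Q ∨ ((Q ∧ Q) ↔ (R ∨ S))) = false ∨ U = U
¬((S ∨ S) ∨ (Q ∨ ((Q ∧ Q) ↔ (R ∨ S)))) = ¬U = U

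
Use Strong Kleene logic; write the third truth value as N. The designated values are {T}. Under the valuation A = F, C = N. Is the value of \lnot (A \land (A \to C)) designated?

A \to C = F \to N = T  [\lnot F \lor N]
A \land (A \to C) = F \land T = F
\lnot (A \land (A \to C)) = \lnot F = T
T ∈ {T}.

Yes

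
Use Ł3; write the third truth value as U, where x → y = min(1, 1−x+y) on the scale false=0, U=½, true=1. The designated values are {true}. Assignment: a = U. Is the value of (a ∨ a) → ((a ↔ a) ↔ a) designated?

a ∨ a = U ∨ U = U
a ↔ a = U ↔ U = true  [1 − |½−½|]
(a ↔ a) ↔ a = true ↔ U = U
(a ∨ a) → ((a ↔ a) ↔ a) = U → U = true
true ∈ {true}.

Yes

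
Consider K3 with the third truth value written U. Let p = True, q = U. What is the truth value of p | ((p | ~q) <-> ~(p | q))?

True

~q = ~U = U
p | ~q = True | U = True
p | q = True | U = True
~(p | q) = ~True = False
(p | ~q) <-> ~(p | q) = True <-> False = False
p | ((p | ~q) <-> ~(p | q)) = True | False = True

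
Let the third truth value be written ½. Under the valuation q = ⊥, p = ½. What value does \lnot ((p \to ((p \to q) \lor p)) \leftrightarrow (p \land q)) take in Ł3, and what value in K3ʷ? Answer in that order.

In Ł3: p \to q = ½ \to ⊥ = ½  [min(1, 1−½+0)]
(p \to q) \lor p = ½ \lor ½ = ½
p \to ((p \to q) \lor p) = ½ \to ½ = ⊤
p \land q = ½ \land ⊥ = ⊥
(p \to ((p \to q) \lor p)) \leftrightarrow (p \land q) = ⊤ \leftrightarrow ⊥ = ⊥
\lnot ((p \to ((p \to q) \lor p)) \leftrightarrow (p \land q)) = \lnot ⊥ = ⊤
In K3ʷ: p \to q = ½ \to ⊥ = ½  [any arg is the third value ⇒ result is the third value]
(p \to q) \lor p = ½ \lor ½ = ½
p \to ((p \to q) \lor p) = ½ \to ½ = ½
p \land q = ½ \land ⊥ = ½
(p \to ((p \to q) \lor p)) \leftrightarrow (p \land q) = ½ \leftrightarrow ½ = ½
\lnot ((p \to ((p \to q) \lor p)) \leftrightarrow (p \land q)) = \lnot ½ = ½
They differ because Ł3 and K3ʷ treat ½ differently under the binary connectives.

⊤; ½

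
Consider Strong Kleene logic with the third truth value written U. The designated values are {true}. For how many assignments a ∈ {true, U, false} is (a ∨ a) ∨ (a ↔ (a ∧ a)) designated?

2

a=true: true ✓
a=U: U ·
a=false: true ✓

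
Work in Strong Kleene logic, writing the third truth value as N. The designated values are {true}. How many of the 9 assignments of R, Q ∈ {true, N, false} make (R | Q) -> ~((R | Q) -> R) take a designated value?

Designated under: (R=false, Q=true); (R=false, Q=false).

2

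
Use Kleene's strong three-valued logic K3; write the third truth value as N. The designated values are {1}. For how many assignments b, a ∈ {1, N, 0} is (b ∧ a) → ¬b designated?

5

Of the 9 assignments, 5 give a value in {1}.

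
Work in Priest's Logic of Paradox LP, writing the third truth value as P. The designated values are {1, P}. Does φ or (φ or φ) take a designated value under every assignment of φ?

No

Countermodel: φ=0 gives 0, which is not designated.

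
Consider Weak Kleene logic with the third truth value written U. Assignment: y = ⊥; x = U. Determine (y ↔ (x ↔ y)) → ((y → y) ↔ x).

U

x ↔ y = U ↔ ⊥ = U
y ↔ (x ↔ y) = ⊥ ↔ U = U
y → y = ⊥ → ⊥ = ⊤
(y → y) ↔ x = ⊤ ↔ U = U
(y ↔ (x ↔ y)) → ((y → y) ↔ x) = U → U = U  [any arg is the third value ⇒ result is the third value]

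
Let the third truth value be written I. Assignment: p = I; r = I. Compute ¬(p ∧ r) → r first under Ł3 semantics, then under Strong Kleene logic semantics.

⊤; I

In Ł3: p ∧ r = I ∧ I = I
¬(p ∧ r) = ¬I = I
¬(p ∧ r) → r = I → I = ⊤
In Strong Kleene logic: p ∧ r = I ∧ I = I
¬(p ∧ r) = ¬I = I
¬(p ∧ r) → r = I → I = I
They differ because Ł3 and Strong Kleene logic treat I differently under implication.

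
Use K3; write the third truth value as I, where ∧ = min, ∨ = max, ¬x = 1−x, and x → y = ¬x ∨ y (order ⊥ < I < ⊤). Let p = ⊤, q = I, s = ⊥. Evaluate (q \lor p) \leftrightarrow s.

⊥

q \lor p = I \lor ⊤ = ⊤
(q \lor p) \leftrightarrow s = ⊤ \leftrightarrow ⊥ = ⊥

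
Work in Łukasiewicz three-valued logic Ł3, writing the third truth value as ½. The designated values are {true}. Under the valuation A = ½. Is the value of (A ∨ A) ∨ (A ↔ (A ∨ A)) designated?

A ∨ A = ½ ∨ ½ = ½
A ∨ A = ½ ∨ ½ = ½
A ↔ (A ∨ A) = ½ ↔ ½ = true
(A ∨ A) ∨ (A ↔ (A ∨ A)) = ½ ∨ true = true
true ∈ {true}.

Yes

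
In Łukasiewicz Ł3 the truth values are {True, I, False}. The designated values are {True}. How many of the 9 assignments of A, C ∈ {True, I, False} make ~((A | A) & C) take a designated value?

Of the 9 assignments, 5 give a value in {True}.

5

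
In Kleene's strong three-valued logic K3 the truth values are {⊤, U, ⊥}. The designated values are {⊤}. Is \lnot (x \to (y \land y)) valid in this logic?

Countermodel: x=⊤, y=⊤ gives ⊥, which is not designated.

No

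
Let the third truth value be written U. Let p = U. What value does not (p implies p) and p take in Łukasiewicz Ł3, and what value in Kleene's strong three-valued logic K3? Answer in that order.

In Łukasiewicz Ł3: p implies p = U implies U = ⊤  [min(1, 1−½+½)]
not (p implies p) = not ⊤ = ⊥
not (p implies p) and p = ⊥ and U = ⊥
In Kleene's strong three-valued logic K3: p implies p = U implies U = U
not (p implies p) = not U = U
not (p implies p) and p = U and U = U
They differ because Łukasiewicz Ł3 and Kleene's strong three-valued logic K3 treat U differently under implication.

⊥; U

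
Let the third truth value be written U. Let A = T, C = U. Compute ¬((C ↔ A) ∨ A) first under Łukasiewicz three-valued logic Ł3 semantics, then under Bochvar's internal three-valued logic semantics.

F; U

In Łukasiewicz three-valued logic Ł3: C ↔ A = U ↔ T = U  [1 − |½−1|]
(C ↔ A) ∨ A = U ∨ T = T
¬((C ↔ A) ∨ A) = ¬T = F
In Bochvar's internal three-valued logic: C ↔ A = U ↔ T = U
(C ↔ A) ∨ A = U ∨ T = U
¬((C ↔ A) ∨ A) = ¬U = U
They differ because Łukasiewicz three-valued logic Ł3 and Bochvar's internal three-valued logic treat U differently under the binary connectives.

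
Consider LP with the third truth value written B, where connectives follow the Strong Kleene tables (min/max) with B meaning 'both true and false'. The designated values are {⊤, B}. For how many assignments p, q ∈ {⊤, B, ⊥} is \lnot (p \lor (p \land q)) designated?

6

Of the 9 assignments, 6 give a value in {⊤, B}.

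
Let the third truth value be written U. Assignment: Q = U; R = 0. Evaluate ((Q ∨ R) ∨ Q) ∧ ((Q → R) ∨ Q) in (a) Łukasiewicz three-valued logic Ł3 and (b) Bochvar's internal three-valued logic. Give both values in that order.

U; U

In Łukasiewicz three-valued logic Ł3: Q ∨ R = U ∨ 0 = U
(Q ∨ R) ∨ Q = U ∨ U = U
Q → R = U → 0 = U  [min(1, 1−½+0)]
(Q → R) ∨ Q = U ∨ U = U
((Q ∨ R) ∨ Q) ∧ ((Q → R) ∨ Q) = U ∧ U = U
In Bochvar's internal three-valued logic: Q ∨ R = U ∨ 0 = U
(Q ∨ R) ∨ Q = U ∨ U = U
Q → R = U → 0 = U  [any arg is the third value ⇒ result is the third value]
(Q → R) ∨ Q = U ∨ U = U
((Q ∨ R) ∨ Q) ∧ ((Q → R) ∨ Q) = U ∧ U = U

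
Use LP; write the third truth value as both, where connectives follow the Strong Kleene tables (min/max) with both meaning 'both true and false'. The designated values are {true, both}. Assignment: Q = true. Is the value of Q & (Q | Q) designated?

Yes

Q | Q = true | true = true
Q & (Q | Q) = true & true = true
true ∈ {true, both}.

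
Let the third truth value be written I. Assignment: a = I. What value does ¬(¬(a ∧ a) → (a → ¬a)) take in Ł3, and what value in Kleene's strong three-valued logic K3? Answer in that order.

0; I

In Ł3: a ∧ a = I ∧ I = I
¬(a ∧ a) = ¬I = I
¬a = ¬I = I
a → ¬a = I → I = 1  [min(1, 1−½+½)]
¬(a ∧ a) → (a → ¬a) = I → 1 = 1
¬(¬(a ∧ a) → (a → ¬a)) = ¬1 = 0
In Kleene's strong three-valued logic K3: a ∧ a = I ∧ I = I
¬(a ∧ a) = ¬I = I
¬a = ¬I = I
a → ¬a = I → I = I  [¬I ∨ I]
¬(a ∧ a) → (a → ¬a) = I → I = I
¬(¬(a ∧ a) → (a → ¬a)) = ¬I = I
They differ because Ł3 and Kleene's strong three-valued logic K3 treat I differently under implication.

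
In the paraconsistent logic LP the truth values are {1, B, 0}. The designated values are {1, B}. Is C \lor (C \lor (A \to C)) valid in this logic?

Countermodel: C=0, A=1 gives 0, which is not designated.

No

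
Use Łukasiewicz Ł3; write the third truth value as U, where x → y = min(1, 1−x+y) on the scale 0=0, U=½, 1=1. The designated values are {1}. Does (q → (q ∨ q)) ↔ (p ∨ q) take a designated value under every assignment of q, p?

No

Countermodel: q=U, p=U gives U, which is not designated.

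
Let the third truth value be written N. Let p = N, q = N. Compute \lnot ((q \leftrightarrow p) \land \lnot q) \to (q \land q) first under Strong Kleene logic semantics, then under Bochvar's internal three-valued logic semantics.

In Strong Kleene logic: q \leftrightarrow p = N \leftrightarrow N = N
\lnot q = \lnot N = N
(q \leftrightarrow p) \land \lnot q = N \land N = N
\lnot ((q \leftrightarrow p) \land \lnot q) = \lnot N = N
q \land q = N \land N = N
\lnot ((q \leftrightarrow p) \land \lnot q) \to (q \land q) = N \to N = N  [\lnot N \lor N]
In Bochvar's internal three-valued logic: q \leftrightarrow p = N \leftrightarrow N = N
\lnot q = \lnot N = N
(q \leftrightarrow p) \land \lnot q = N \land N = N
\lnot ((q \leftrightarrow p) \land \lnot q) = \lnot N = N
q \land q = N \land N = N
\lnot ((q \leftrightarrow p) \land \lnot q) \to (q \land q) = N \to N = N  [any arg is the third value ⇒ result is the third value]

N; N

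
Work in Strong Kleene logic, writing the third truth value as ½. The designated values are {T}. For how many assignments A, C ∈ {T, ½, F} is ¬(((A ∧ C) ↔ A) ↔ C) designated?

Designated under: (A=F, C=F).

1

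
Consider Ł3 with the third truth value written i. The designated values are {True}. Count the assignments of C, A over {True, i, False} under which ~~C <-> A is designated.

Designated under: (C=True, A=True); (C=i, A=i); (C=False, A=False).

3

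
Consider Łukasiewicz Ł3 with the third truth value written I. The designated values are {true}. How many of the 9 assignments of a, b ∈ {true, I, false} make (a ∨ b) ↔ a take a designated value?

6

Of the 9 assignments, 6 give a value in {true}.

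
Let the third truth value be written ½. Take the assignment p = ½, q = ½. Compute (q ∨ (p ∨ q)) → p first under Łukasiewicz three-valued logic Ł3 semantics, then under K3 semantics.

In Łukasiewicz three-valued logic Ł3: p ∨ q = ½ ∨ ½ = ½
q ∨ (p ∨ q) = ½ ∨ ½ = ½
(q ∨ (p ∨ q)) → p = ½ → ½ = 1  [min(1, 1−½+½)]
In K3: p ∨ q = ½ ∨ ½ = ½
q ∨ (p ∨ q) = ½ ∨ ½ = ½
(q ∨ (p ∨ q)) → p = ½ → ½ = ½  [¬½ ∨ ½]
They differ because Łukasiewicz three-valued logic Ł3 and K3 treat ½ differently under implication.

1; ½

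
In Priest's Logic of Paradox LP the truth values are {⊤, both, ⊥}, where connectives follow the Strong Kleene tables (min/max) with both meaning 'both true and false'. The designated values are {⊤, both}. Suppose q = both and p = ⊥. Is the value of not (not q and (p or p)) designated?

not q = not both = both
p or p = ⊥ or ⊥ = ⊥
not q and (p or p) = both and ⊥ = ⊥
not (not q and (p or p)) = not ⊥ = ⊤
⊤ ∈ {⊤, both}.

Yes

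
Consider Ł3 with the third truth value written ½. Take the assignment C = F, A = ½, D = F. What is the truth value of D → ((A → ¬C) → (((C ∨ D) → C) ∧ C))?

T

¬C = ¬F = T
A → ¬C = ½ → T = T  [min(1, 1−½+1)]
C ∨ D = F ∨ F = F
(C ∨ D) → C = F → F = T
((C ∨ D) → C) ∧ C = T ∧ F = F
(A → ¬C) → (((C ∨ D) → C) ∧ C) = T → F = F
D → ((A → ¬C) → (((C ∨ D) → C) ∧ C)) = F → F = T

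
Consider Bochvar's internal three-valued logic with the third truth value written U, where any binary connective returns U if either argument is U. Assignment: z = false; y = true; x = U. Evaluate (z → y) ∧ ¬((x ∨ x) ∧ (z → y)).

U

z → y = false → true = true
x ∨ x = U ∨ U = U
z → y = false → true = true
(x ∨ x) ∧ (z → y) = U ∧ true = U
¬((x ∨ x) ∧ (z → y)) = ¬U = U
(z → y) ∧ ¬((x ∨ x) ∧ (z → y)) = true ∧ U = U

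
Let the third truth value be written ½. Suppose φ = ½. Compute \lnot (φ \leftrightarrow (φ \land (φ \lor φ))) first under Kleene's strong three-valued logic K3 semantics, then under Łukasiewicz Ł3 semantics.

½; ⊥

In Kleene's strong three-valued logic K3: φ \lor φ = ½ \lor ½ = ½
φ \land (φ \lor φ) = ½ \land ½ = ½
φ \leftrightarrow (φ \land (φ \lor φ)) = ½ \leftrightarrow ½ = ½
\lnot (φ \leftrightarrow (φ \land (φ \lor φ))) = \lnot ½ = ½
In Łukasiewicz Ł3: φ \lor φ = ½ \lor ½ = ½
φ \land (φ \lor φ) = ½ \land ½ = ½
φ \leftrightarrow (φ \land (φ \lor φ)) = ½ \leftrightarrow ½ = ⊤  [1 − |½−½|]
\lnot (φ \leftrightarrow (φ \land (φ \lor φ))) = \lnot ⊤ = ⊥
They differ because Kleene's strong three-valued logic K3 and Łukasiewicz Ł3 treat ½ differently under implication.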